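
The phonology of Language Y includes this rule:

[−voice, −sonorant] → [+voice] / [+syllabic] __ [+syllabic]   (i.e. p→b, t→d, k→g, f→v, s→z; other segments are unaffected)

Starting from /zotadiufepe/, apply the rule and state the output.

zodadiuvebe

/t/ is a voiceless obstruent between vowels /o/ and /a/, so it voices to [d].
/f/ is a voiceless obstruent between vowels /u/ and /e/, so it voices to [v].
/p/ is a voiceless obstruent between vowels /e/ and /e/, so it voices to [b].
Surface form: [zodadiuvebe].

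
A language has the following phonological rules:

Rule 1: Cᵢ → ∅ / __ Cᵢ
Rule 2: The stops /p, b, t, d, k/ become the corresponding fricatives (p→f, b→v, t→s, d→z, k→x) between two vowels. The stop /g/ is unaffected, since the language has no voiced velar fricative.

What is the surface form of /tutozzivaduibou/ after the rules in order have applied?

Rule 1 (degemination): /zz/ is a geminate; the first /z/ deletes. /tutozzivaduibou/ → tutozivaduibou.
Rule 2 (intervocalic spirantization): /t/ is a stop between vowels /u/ and /o/, so it spirantizes to the fricative [s]. /d/ is a stop between vowels /a/ and /u/, so it spirantizes to the fricative [z]. /b/ is a stop between vowels /i/ and /o/, so it spirantizes to the fricative [v]. /tutozivaduibou/ → tusozivazuivou.

tusozivazuivou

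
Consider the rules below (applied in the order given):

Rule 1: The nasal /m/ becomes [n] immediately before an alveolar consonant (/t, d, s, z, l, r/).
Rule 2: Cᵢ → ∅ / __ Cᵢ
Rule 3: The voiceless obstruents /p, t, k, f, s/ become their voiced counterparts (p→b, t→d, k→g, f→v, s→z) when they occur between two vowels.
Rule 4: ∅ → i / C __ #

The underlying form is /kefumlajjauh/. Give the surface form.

kevunlajauhi

Rule 1 (nasal place assimilation): /m/ precedes the alveolar consonant /l/, so it assimilates in place to [n]. /kefumlajjauh/ → kefunlajjauh.
Rule 2 (degemination): /jj/ is a geminate; the first /j/ deletes. /kefunlajjauh/ → kefunlajauh.
Rule 3 (intervocalic voicing): /f/ is a voiceless obstruent between vowels /e/ and /u/, so it voices to [v]. /kefunlajauh/ → kevunlajauh.
Rule 4 (final i-epenthesis): the form ends in the consonant /h/, so [i] is inserted word-finally. /kevunlajauh/ → kevunlajauhi.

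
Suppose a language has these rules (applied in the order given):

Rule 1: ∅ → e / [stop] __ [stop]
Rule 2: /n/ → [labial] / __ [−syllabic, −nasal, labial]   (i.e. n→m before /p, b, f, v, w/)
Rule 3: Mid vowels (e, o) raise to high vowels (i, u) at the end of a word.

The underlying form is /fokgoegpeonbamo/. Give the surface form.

fokegoegepeombamu

Rule 1 (stop-cluster e-epenthesis): /k/ and /g/ form a stop–stop cluster, so [e] is inserted between them. /g/ and /p/ form a stop–stop cluster, so [e] is inserted between them. /fokgoegpeonbamo/ → fokegoegepeonbamo.
Rule 2 (nasal place assimilation): /n/ precedes the labial consonant /b/, so it assimilates in place to [m]. /fokegoegepeonbamo/ → fokegoegepeombamo.
Rule 3 (final vowel raising): /o/ is a mid vowel in word-final position, so it raises to [u]. /fokegoegepeombamo/ → fokegoegepeombamu.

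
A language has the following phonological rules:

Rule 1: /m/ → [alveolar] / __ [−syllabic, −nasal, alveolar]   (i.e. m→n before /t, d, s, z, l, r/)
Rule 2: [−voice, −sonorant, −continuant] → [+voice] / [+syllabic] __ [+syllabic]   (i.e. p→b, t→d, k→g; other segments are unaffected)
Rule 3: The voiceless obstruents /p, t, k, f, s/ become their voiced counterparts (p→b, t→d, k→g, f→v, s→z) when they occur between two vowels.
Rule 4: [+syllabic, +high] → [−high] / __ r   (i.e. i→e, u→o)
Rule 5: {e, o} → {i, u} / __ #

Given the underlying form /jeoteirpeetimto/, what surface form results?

Rule 1 (nasal place assimilation): /m/ precedes the alveolar consonant /t/, so it assimilates in place to [n]. /jeoteirpeetimto/ → jeoteirpeetinto.
Rule 2 (intervocalic voicing): /t/ is a voiceless stop between vowels /o/ and /e/, so it voices to [d]. /t/ is a voiceless stop between vowels /e/ and /i/, so it voices to [d]. /jeoteirpeetinto/ → jeodeirpeedinto.
Rule 3 (intervocalic voicing): no segment meets the environment; /jeodeirpeedinto/ is unchanged.
Rule 4 (pre-rhotic lowering): /i/ is a high vowel immediately before /r/, so it lowers to [e]. /jeodeirpeedinto/ → jeodeerpeedinto.
Rule 5 (final vowel raising): /o/ is a mid vowel in word-final position, so it raises to [u]. /jeodeerpeedinto/ → jeodeerpeedintu.

jeodeerpeedintu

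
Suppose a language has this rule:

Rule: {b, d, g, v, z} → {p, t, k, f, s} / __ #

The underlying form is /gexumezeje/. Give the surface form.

gexumezeje

No segment of /gexumezeje/ meets the structural description of the rule, so the form surfaces unchanged.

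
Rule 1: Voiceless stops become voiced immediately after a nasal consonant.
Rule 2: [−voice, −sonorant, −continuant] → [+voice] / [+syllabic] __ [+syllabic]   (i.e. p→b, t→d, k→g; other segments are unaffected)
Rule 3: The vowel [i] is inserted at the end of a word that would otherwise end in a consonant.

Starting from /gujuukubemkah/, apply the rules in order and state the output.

Rule 1 (post-nasal voicing): /k/ is a voiceless stop immediately after the nasal /m/, so it voices to [g]. /gujuukubemkah/ → gujuukubemgah.
Rule 2 (intervocalic voicing): /k/ is a voiceless stop between vowels /u/ and /u/, so it voices to [g]. /gujuukubemgah/ → gujuugubemgah.
Rule 3 (final i-epenthesis): the form ends in the consonant /h/, so [i] is inserted word-finally. /gujuugubemgah/ → gujuugubemgahi.

gujuugubemgahi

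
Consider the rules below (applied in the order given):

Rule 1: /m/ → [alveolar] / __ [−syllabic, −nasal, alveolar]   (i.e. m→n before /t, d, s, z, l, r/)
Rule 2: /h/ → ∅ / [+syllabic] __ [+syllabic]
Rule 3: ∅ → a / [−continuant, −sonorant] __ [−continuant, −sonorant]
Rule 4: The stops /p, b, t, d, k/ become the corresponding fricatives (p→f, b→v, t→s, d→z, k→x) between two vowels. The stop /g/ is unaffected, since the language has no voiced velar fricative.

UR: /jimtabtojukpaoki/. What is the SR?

Rule 1 (nasal place assimilation): /m/ precedes the alveolar consonant /t/, so it assimilates in place to [n]. /jimtabtojukpaoki/ → jintabtojukpaoki.
Rule 2 (intervocalic h-deletion): no segment meets the environment; /jintabtojukpaoki/ is unchanged.
Rule 3 (stop-cluster a-epenthesis): /b/ and /t/ form a stop–stop cluster, so [a] is inserted between them. /k/ and /p/ form a stop–stop cluster, so [a] is inserted between them. /jintabtojukpaoki/ → jintabatojukapaoki.
Rule 4 (intervocalic spirantization): /b/ is a stop between vowels /a/ and /a/, so it spirantizes to the fricative [v]. /t/ is a stop between vowels /a/ and /o/, so it spirantizes to the fricative [s]. /k/ is a stop between vowels /u/ and /a/, so it spirantizes to the fricative [x]. /p/ is a stop between vowels /a/ and /a/, so it spirantizes to the fricative [f]. /k/ is a stop between vowels /o/ and /i/, so it spirantizes to the fricative [x]. /jintabatojukapaoki/ → jintavasojuxafaoxi.

jintavasojuxafaoxi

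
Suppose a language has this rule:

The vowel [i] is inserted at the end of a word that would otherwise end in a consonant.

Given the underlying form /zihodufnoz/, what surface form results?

zihodufnozi

the form ends in the consonant /z/, so [i] is inserted word-finally.
Surface form: [zihodufnozi].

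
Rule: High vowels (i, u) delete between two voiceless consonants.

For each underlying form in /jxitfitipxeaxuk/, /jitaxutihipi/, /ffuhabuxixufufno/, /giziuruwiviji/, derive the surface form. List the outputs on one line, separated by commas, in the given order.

/jxitfitipxeaxuk/: /i/ is a high vowel flanked by voiceless consonants /x/ and /t/, so it deletes. /i/ is a high vowel flanked by voiceless consonants /f/ and /t/, so it deletes. /i/ is a high vowel flanked by voiceless consonants /t/ and /p/, so it deletes. /u/ is a high vowel flanked by voiceless consonants /x/ and /k/, so it deletes. → [jxtftpxeaxk].
/jitaxutihipi/: /u/ is a high vowel flanked by voiceless consonants /x/ and /t/, so it deletes. /i/ is a high vowel flanked by voiceless consonants /t/ and /h/, so it deletes. /i/ is a high vowel flanked by voiceless consonants /h/ and /p/, so it deletes. → [jitaxthpi].
/ffuhabuxixufufno/: /u/ is a high vowel flanked by voiceless consonants /f/ and /h/, so it deletes. /i/ is a high vowel flanked by voiceless consonants /x/ and /x/, so it deletes. /u/ is a high vowel flanked by voiceless consonants /x/ and /f/, so it deletes. /u/ is a high vowel flanked by voiceless consonants /f/ and /f/, so it deletes. → [ffhabuxxffno].
/giziuruwiviji/: the rule's environment is not met; surfaces unchanged as [giziuruwiviji].

jxtftpxeaxk, jitaxthpi, ffhabuxxffno, giziuruwiviji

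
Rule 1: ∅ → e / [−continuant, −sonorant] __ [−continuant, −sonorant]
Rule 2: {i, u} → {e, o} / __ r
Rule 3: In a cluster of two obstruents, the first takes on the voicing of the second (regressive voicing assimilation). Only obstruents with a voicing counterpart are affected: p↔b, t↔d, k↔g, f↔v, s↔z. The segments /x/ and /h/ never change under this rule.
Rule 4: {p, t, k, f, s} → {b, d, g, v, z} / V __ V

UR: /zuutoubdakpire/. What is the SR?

zuudoubedagebere

Rule 1 (stop-cluster e-epenthesis): /b/ and /d/ form a stop–stop cluster, so [e] is inserted between them. /k/ and /p/ form a stop–stop cluster, so [e] is inserted between them. /zuutoubdakpire/ → zuutoubedakepire.
Rule 2 (pre-rhotic lowering): /i/ is a high vowel immediately before /r/, so it lowers to [e]. /zuutoubedakepire/ → zuutoubedakepere.
Rule 3 (regressive voicing assimilation): no segment meets the environment; /zuutoubedakepere/ is unchanged.
Rule 4 (intervocalic voicing): /t/ is a voiceless obstruent between vowels /u/ and /o/, so it voices to [d]. /k/ is a voiceless obstruent between vowels /a/ and /e/, so it voices to [g]. /p/ is a voiceless obstruent between vowels /e/ and /e/, so it voices to [b]. /zuutoubedakepere/ → zuudoubedagebere.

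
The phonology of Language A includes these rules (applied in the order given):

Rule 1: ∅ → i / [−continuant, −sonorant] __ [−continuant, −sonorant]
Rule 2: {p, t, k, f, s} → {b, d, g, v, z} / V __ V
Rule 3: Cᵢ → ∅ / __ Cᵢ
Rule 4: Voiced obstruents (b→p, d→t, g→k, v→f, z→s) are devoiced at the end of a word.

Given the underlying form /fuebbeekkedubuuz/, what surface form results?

fuebibeegigedubuus

Rule 1 (stop-cluster i-epenthesis): /b/ and /b/ form a stop–stop cluster, so [i] is inserted between them. /k/ and /k/ form a stop–stop cluster, so [i] is inserted between them. /fuebbeekkedubuuz/ → fuebibeekikedubuuz.
Rule 2 (intervocalic voicing): /k/ is a voiceless obstruent between vowels /e/ and /i/, so it voices to [g]. /k/ is a voiceless obstruent between vowels /i/ and /e/, so it voices to [g]. /fuebibeekikedubuuz/ → fuebibeegigedubuuz.
Rule 3 (degemination): no segment meets the environment; /fuebibeegigedubuuz/ is unchanged.
Rule 4 (final devoicing): /z/ is a voiced obstruent in word-final position, so it devoices to [s]. /fuebibeegigedubuuz/ → fuebibeegigedubuus.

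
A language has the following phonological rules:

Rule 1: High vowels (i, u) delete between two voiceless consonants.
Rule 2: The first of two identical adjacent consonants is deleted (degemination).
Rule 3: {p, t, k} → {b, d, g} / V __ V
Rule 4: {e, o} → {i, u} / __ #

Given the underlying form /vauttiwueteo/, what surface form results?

vaudiwuedeu

Rule 1 (high vowel syncope): no segment meets the environment; /vauttiwueteo/ is unchanged.
Rule 2 (degemination): /tt/ is a geminate; the first /t/ deletes. /vauttiwueteo/ → vautiwueteo.
Rule 3 (intervocalic voicing): /t/ is a voiceless stop between vowels /u/ and /i/, so it voices to [d]. /t/ is a voiceless stop between vowels /e/ and /e/, so it voices to [d]. /vautiwueteo/ → vaudiwuedeo.
Rule 4 (final vowel raising): /o/ is a mid vowel in word-final position, so it raises to [u]. /vaudiwuedeo/ → vaudiwuedeu.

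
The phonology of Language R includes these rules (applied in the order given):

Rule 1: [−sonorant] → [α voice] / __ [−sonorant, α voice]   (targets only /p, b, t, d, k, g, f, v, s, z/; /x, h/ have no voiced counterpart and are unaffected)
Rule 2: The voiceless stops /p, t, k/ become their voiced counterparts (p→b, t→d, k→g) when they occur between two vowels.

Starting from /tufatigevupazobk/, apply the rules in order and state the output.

Rule 1 (regressive voicing assimilation): /b/ precedes the voiceless obstruent /k/, so it devoices to [p] by assimilation. /tufatigevupazobk/ → tufatigevupazopk.
Rule 2 (intervocalic voicing): /t/ is a voiceless stop between vowels /a/ and /i/, so it voices to [d]. /p/ is a voiceless stop between vowels /u/ and /a/, so it voices to [b]. /tufatigevupazopk/ → tufadigevubazopk.

tufadigevubazopk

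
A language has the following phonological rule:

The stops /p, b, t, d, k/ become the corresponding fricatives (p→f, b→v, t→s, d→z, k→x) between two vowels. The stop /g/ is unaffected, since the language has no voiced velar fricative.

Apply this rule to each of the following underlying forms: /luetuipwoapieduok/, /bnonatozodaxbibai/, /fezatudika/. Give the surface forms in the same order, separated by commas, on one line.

/luetuipwoapieduok/: /t/ is a stop between vowels /e/ and /u/, so it spirantizes to the fricative [s]. /p/ is a stop between vowels /a/ and /i/, so it spirantizes to the fricative [f]. /d/ is a stop between vowels /e/ and /u/, so it spirantizes to the fricative [z]. → [luesuipwoafiezuok].
/bnonatozodaxbibai/: /t/ is a stop between vowels /a/ and /o/, so it spirantizes to the fricative [s]. /d/ is a stop between vowels /o/ and /a/, so it spirantizes to the fricative [z]. /b/ is a stop between vowels /i/ and /a/, so it spirantizes to the fricative [v]. → [bnonasozozaxbivai].
/fezatudika/: /t/ is a stop between vowels /a/ and /u/, so it spirantizes to the fricative [s]. /d/ is a stop between vowels /u/ and /i/, so it spirantizes to the fricative [z]. /k/ is a stop between vowels /i/ and /a/, so it spirantizes to the fricative [x]. → [fezasuzixa].

luesuipwoafiezuok, bnonasozozaxbivai, fezasuzixa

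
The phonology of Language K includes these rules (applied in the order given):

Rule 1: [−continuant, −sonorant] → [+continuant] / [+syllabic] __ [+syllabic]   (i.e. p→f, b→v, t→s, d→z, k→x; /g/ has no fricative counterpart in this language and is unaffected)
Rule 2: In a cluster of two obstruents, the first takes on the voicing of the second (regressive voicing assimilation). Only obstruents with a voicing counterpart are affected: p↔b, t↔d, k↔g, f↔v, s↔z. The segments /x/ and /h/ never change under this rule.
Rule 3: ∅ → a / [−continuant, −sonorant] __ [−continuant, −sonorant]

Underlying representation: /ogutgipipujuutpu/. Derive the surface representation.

Rule 1 (intervocalic spirantization): /p/ is a stop between vowels /i/ and /i/, so it spirantizes to the fricative [f]. /p/ is a stop between vowels /i/ and /u/, so it spirantizes to the fricative [f]. /ogutgipipujuutpu/ → ogutgififujuutpu.
Rule 2 (regressive voicing assimilation): /t/ precedes the voiced obstruent /g/, so it voices to [d] by assimilation. /ogutgififujuutpu/ → ogudgififujuutpu.
Rule 3 (stop-cluster a-epenthesis): /d/ and /g/ form a stop–stop cluster, so [a] is inserted between them. /t/ and /p/ form a stop–stop cluster, so [a] is inserted between them. /ogudgififujuutpu/ → ogudagififujuutapu.

ogudagififujuutapu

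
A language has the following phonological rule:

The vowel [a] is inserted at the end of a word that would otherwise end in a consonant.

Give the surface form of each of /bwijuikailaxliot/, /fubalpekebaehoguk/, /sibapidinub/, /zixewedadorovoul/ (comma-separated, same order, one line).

bwijuikailaxliota, fubalpekebaehoguka, sibapidinuba, zixewedadorovoula

/bwijuikailaxliot/: the form ends in the consonant /t/, so [a] is inserted word-finally. → [bwijuikailaxliota].
/fubalpekebaehoguk/: the form ends in the consonant /k/, so [a] is inserted word-finally. → [fubalpekebaehoguka].
/sibapidinub/: the form ends in the consonant /b/, so [a] is inserted word-finally. → [sibapidinuba].
/zixewedadorovoul/: the form ends in the consonant /l/, so [a] is inserted word-finally. → [zixewedadorovoula].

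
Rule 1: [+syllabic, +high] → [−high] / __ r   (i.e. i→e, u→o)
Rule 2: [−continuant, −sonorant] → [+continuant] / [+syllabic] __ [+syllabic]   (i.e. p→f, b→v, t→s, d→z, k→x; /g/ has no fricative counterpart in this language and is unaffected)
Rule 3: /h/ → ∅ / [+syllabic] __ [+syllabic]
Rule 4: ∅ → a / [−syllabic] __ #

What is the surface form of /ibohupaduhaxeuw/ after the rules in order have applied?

ivoufazuaxeuwa

Rule 1 (pre-rhotic lowering): no segment meets the environment; /ibohupaduhaxeuw/ is unchanged.
Rule 2 (intervocalic spirantization): /b/ is a stop between vowels /i/ and /o/, so it spirantizes to the fricative [v]. /p/ is a stop between vowels /u/ and /a/, so it spirantizes to the fricative [f]. /d/ is a stop between vowels /a/ and /u/, so it spirantizes to the fricative [z]. /ibohupaduhaxeuw/ → ivohufazuhaxeuw.
Rule 3 (intervocalic h-deletion): /h/ occurs between vowels /o/ and /u/, so it deletes. /h/ occurs between vowels /u/ and /a/, so it deletes. /ivohufazuhaxeuw/ → ivoufazuaxeuw.
Rule 4 (final a-epenthesis): the form ends in the consonant /w/, so [a] is inserted word-finally. /ivoufazuaxeuw/ → ivoufazuaxeuwa.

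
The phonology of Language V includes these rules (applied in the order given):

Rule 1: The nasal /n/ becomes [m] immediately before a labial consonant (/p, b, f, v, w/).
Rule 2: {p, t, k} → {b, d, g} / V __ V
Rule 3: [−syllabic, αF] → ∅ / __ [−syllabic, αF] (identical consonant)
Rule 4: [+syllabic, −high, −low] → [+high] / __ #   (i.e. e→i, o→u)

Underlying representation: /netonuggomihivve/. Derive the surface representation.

Rule 1 (nasal place assimilation): no segment meets the environment; /netonuggomihivve/ is unchanged.
Rule 2 (intervocalic voicing): /t/ is a voiceless stop between vowels /e/ and /o/, so it voices to [d]. /netonuggomihivve/ → nedonuggomihivve.
Rule 3 (degemination): /gg/ is a geminate; the first /g/ deletes. /vv/ is a geminate; the first /v/ deletes. /nedonuggomihivve/ → nedonugomihive.
Rule 4 (final vowel raising): /e/ is a mid vowel in word-final position, so it raises to [i]. /nedonugomihive/ → nedonugomihivi.

nedonugomihivi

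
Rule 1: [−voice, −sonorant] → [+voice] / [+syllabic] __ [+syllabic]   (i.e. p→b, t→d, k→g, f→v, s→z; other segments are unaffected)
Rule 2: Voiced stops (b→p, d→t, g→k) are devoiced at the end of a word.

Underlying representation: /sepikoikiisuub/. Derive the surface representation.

sebigoigiizuup

Rule 1 (intervocalic voicing): /p/ is a voiceless obstruent between vowels /e/ and /i/, so it voices to [b]. /k/ is a voiceless obstruent between vowels /i/ and /o/, so it voices to [g]. /k/ is a voiceless obstruent between vowels /i/ and /i/, so it voices to [g]. /s/ is a voiceless obstruent between vowels /i/ and /u/, so it voices to [z]. /sepikoikiisuub/ → sebigoigiizuub.
Rule 2 (final devoicing): /b/ is a voiced stop in word-final position, so it devoices to [p]. /sebigoigiizuub/ → sebigoigiizuup.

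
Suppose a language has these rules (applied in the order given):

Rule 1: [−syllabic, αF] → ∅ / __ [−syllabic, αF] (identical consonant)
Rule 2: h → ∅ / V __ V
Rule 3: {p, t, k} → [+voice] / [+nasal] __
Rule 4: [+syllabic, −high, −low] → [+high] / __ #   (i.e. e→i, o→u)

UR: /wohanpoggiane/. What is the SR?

Rule 1 (degemination): /gg/ is a geminate; the first /g/ deletes. /wohanpoggiane/ → wohanpogiane.
Rule 2 (intervocalic h-deletion): /h/ occurs between vowels /o/ and /a/, so it deletes. /wohanpogiane/ → woanpogiane.
Rule 3 (post-nasal voicing): /p/ is a voiceless stop immediately after the nasal /n/, so it voices to [b]. /woanpogiane/ → woanbogiane.
Rule 4 (final vowel raising): /e/ is a mid vowel in word-final position, so it raises to [i]. /woanbogiane/ → woanbogiani.

woanbogiani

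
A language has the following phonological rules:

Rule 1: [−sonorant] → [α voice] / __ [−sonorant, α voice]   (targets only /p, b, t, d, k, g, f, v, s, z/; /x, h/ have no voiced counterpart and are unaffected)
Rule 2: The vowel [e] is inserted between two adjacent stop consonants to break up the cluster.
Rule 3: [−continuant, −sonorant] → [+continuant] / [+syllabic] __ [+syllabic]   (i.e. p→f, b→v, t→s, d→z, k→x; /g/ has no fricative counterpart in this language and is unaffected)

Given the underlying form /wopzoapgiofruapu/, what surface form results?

Rule 1 (regressive voicing assimilation): /p/ precedes the voiced obstruent /z/, so it voices to [b] by assimilation. /p/ precedes the voiced obstruent /g/, so it voices to [b] by assimilation. /wopzoapgiofruapu/ → wobzoabgiofruapu.
Rule 2 (stop-cluster e-epenthesis): /b/ and /g/ form a stop–stop cluster, so [e] is inserted between them. /wobzoabgiofruapu/ → wobzoabegiofruapu.
Rule 3 (intervocalic spirantization): /b/ is a stop between vowels /a/ and /e/, so it spirantizes to the fricative [v]. /p/ is a stop between vowels /a/ and /u/, so it spirantizes to the fricative [f]. /wobzoabegiofruapu/ → wobzoavegiofruafu.

wobzoavegiofruafu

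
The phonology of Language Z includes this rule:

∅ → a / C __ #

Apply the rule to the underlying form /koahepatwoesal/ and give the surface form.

koahepatwoesala

the form ends in the consonant /l/, so [a] is inserted word-finally.
Surface form: [koahepatwoesala].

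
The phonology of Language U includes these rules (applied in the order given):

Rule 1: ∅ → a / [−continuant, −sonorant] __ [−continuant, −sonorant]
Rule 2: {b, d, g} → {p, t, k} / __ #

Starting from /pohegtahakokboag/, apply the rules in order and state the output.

pohegatahakokaboak

Rule 1 (stop-cluster a-epenthesis): /g/ and /t/ form a stop–stop cluster, so [a] is inserted between them. /k/ and /b/ form a stop–stop cluster, so [a] is inserted between them. /pohegtahakokboag/ → pohegatahakokaboag.
Rule 2 (final devoicing): /g/ is a voiced stop in word-final position, so it devoices to [k]. /pohegatahakokaboag/ → pohegatahakokaboak.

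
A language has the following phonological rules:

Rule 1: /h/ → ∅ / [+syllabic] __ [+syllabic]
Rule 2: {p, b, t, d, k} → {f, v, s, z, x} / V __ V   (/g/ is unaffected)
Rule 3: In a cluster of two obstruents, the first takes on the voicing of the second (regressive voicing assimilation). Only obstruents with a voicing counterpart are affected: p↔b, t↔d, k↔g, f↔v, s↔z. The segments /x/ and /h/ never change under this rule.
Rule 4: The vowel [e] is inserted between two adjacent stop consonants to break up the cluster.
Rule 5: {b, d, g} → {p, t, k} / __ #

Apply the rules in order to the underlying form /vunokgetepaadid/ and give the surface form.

vunogegesefaazit

Rule 1 (intervocalic h-deletion): no segment meets the environment; /vunokgetepaadid/ is unchanged.
Rule 2 (intervocalic spirantization): /t/ is a stop between vowels /e/ and /e/, so it spirantizes to the fricative [s]. /p/ is a stop between vowels /e/ and /a/, so it spirantizes to the fricative [f]. /d/ is a stop between vowels /a/ and /i/, so it spirantizes to the fricative [z]. /vunokgetepaadid/ → vunokgesefaazid.
Rule 3 (regressive voicing assimilation): /k/ precedes the voiced obstruent /g/, so it voices to [g] by assimilation. /vunokgesefaazid/ → vunoggesefaazid.
Rule 4 (stop-cluster e-epenthesis): /g/ and /g/ form a stop–stop cluster, so [e] is inserted between them. /vunoggesefaazid/ → vunogegesefaazid.
Rule 5 (final devoicing): /d/ is a voiced stop in word-final position, so it devoices to [t]. /vunogegesefaazid/ → vunogegesefaazit.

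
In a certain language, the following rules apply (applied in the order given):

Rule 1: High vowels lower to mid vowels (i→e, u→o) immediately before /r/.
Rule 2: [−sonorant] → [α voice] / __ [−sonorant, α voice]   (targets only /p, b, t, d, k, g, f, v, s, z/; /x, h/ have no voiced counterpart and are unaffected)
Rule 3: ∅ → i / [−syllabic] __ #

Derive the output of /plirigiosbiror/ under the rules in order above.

Rule 1 (pre-rhotic lowering): /i/ is a high vowel immediately before /r/, so it lowers to [e]. /i/ is a high vowel immediately before /r/, so it lowers to [e]. /plirigiosbiror/ → plerigiosberor.
Rule 2 (regressive voicing assimilation): /s/ precedes the voiced obstruent /b/, so it voices to [z] by assimilation. /plerigiosberor/ → plerigiozberor.
Rule 3 (final i-epenthesis): the form ends in the consonant /r/, so [i] is inserted word-finally. /plerigiozberor/ → plerigiozberori.

plerigiozberori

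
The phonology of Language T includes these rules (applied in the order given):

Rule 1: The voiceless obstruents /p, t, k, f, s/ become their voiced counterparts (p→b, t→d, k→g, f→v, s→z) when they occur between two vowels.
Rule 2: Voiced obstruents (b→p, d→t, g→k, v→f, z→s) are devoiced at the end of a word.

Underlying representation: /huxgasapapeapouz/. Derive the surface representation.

Rule 1 (intervocalic voicing): /s/ is a voiceless obstruent between vowels /a/ and /a/, so it voices to [z]. /p/ is a voiceless obstruent between vowels /a/ and /a/, so it voices to [b]. /p/ is a voiceless obstruent between vowels /a/ and /e/, so it voices to [b]. /p/ is a voiceless obstruent between vowels /a/ and /o/, so it voices to [b]. /huxgasapapeapouz/ → huxgazababeabouz.
Rule 2 (final devoicing): /z/ is a voiced obstruent in word-final position, so it devoices to [s]. /huxgazababeabouz/ → huxgazababeabous.

huxgazababeabous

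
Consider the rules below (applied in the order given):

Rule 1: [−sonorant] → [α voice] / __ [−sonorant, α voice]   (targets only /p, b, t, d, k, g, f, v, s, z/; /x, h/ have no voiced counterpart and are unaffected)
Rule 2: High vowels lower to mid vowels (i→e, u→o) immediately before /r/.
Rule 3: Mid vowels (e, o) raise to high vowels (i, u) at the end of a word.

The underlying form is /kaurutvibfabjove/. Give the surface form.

Rule 1 (regressive voicing assimilation): /t/ precedes the voiced obstruent /v/, so it voices to [d] by assimilation. /b/ precedes the voiceless obstruent /f/, so it devoices to [p] by assimilation. /kaurutvibfabjove/ → kaurudvipfabjove.
Rule 2 (pre-rhotic lowering): /u/ is a high vowel immediately before /r/, so it lowers to [o]. /kaurudvipfabjove/ → kaorudvipfabjove.
Rule 3 (final vowel raising): /e/ is a mid vowel in word-final position, so it raises to [i]. /kaorudvipfabjove/ → kaorudvipfabjovi.

kaorudvipfabjovi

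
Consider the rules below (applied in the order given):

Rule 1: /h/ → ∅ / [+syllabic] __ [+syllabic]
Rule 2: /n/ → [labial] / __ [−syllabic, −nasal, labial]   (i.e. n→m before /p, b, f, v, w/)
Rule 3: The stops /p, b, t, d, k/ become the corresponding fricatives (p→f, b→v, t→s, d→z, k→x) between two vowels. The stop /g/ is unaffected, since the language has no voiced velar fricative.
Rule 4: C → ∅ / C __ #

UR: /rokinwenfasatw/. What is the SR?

Rule 1 (intervocalic h-deletion): no segment meets the environment; /rokinwenfasatw/ is unchanged.
Rule 2 (nasal place assimilation): /n/ precedes the labial consonant /w/, so it assimilates in place to [m]. /n/ precedes the labial consonant /f/, so it assimilates in place to [m]. /rokinwenfasatw/ → rokimwemfasatw.
Rule 3 (intervocalic spirantization): /k/ is a stop between vowels /o/ and /i/, so it spirantizes to the fricative [x]. /rokimwemfasatw/ → roximwemfasatw.
Rule 4 (final cluster simplification): /w/ is the second consonant of a word-final cluster /tw/, so it deletes. /roximwemfasatw/ → roximwemfasat.

roximwemfasat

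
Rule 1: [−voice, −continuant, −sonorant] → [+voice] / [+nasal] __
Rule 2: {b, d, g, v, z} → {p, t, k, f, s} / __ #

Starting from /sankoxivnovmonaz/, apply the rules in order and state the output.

Rule 1 (post-nasal voicing): /k/ is a voiceless stop immediately after the nasal /n/, so it voices to [g]. /sankoxivnovmonaz/ → sangoxivnovmonaz.
Rule 2 (final devoicing): /z/ is a voiced obstruent in word-final position, so it devoices to [s]. /sangoxivnovmonaz/ → sangoxivnovmonas.

sangoxivnovmonas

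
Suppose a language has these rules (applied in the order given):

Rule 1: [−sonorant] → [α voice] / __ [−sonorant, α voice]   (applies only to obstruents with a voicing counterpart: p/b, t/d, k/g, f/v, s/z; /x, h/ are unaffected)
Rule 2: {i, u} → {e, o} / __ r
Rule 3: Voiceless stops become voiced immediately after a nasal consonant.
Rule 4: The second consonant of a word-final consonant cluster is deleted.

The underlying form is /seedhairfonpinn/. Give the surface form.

Rule 1 (regressive voicing assimilation): /d/ precedes the voiceless obstruent /h/, so it devoices to [t] by assimilation. /seedhairfonpinn/ → seethairfonpinn.
Rule 2 (pre-rhotic lowering): /i/ is a high vowel immediately before /r/, so it lowers to [e]. /seethairfonpinn/ → seethaerfonpinn.
Rule 3 (post-nasal voicing): /p/ is a voiceless stop immediately after the nasal /n/, so it voices to [b]. /seethaerfonpinn/ → seethaerfonbinn.
Rule 4 (final cluster simplification): /n/ is the second consonant of a word-final cluster /nn/, so it deletes. /seethaerfonbinn/ → seethaerfonbin.

seethaerfonbin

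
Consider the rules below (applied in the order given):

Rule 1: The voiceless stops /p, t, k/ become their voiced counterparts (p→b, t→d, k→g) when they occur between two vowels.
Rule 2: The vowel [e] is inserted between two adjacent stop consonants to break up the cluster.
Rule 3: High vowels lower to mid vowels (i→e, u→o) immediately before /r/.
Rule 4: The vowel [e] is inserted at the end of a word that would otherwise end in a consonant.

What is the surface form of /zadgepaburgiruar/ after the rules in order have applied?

zadegebaborgeruare

Rule 1 (intervocalic voicing): /p/ is a voiceless stop between vowels /e/ and /a/, so it voices to [b]. /zadgepaburgiruar/ → zadgebaburgiruar.
Rule 2 (stop-cluster e-epenthesis): /d/ and /g/ form a stop–stop cluster, so [e] is inserted between them. /zadgebaburgiruar/ → zadegebaburgiruar.
Rule 3 (pre-rhotic lowering): /u/ is a high vowel immediately before /r/, so it lowers to [o]. /i/ is a high vowel immediately before /r/, so it lowers to [e]. /zadegebaburgiruar/ → zadegebaborgeruar.
Rule 4 (final e-epenthesis): the form ends in the consonant /r/, so [e] is inserted word-finally. /zadegebaborgeruar/ → zadegebaborgeruare.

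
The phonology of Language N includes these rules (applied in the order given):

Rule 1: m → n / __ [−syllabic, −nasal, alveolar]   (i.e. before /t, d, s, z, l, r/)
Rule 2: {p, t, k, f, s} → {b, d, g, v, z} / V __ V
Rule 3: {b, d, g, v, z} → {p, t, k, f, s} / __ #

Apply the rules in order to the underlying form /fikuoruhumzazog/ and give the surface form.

figuoruhunzazok

Rule 1 (nasal place assimilation): /m/ precedes the alveolar consonant /z/, so it assimilates in place to [n]. /fikuoruhumzazog/ → fikuoruhunzazog.
Rule 2 (intervocalic voicing): /k/ is a voiceless obstruent between vowels /i/ and /u/, so it voices to [g]. /fikuoruhunzazog/ → figuoruhunzazog.
Rule 3 (final devoicing): /g/ is a voiced obstruent in word-final position, so it devoices to [k]. /figuoruhunzazog/ → figuoruhunzazok.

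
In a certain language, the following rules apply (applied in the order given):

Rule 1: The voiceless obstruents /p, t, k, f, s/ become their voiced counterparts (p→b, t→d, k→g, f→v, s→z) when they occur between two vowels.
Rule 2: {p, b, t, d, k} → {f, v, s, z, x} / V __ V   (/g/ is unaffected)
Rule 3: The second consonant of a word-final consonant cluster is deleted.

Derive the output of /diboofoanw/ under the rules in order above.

divoovoan

Rule 1 (intervocalic voicing): /f/ is a voiceless obstruent between vowels /o/ and /o/, so it voices to [v]. /diboofoanw/ → diboovoanw.
Rule 2 (intervocalic spirantization): /b/ is a stop between vowels /i/ and /o/, so it spirantizes to the fricative [v]. /diboovoanw/ → divoovoanw.
Rule 3 (final cluster simplification): /w/ is the second consonant of a word-final cluster /nw/, so it deletes. /divoovoanw/ → divoovoan.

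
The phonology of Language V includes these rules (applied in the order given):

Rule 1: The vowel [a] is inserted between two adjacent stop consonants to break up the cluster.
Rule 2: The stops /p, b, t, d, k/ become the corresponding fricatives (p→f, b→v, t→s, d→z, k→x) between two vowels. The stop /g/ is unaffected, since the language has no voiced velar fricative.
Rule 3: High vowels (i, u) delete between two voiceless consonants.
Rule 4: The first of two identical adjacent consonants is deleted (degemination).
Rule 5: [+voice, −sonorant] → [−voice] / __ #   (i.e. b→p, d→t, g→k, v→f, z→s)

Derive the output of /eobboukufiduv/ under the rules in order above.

eovavouxfizuf

Rule 1 (stop-cluster a-epenthesis): /b/ and /b/ form a stop–stop cluster, so [a] is inserted between them. /eobboukufiduv/ → eobaboukufiduv.
Rule 2 (intervocalic spirantization): /b/ is a stop between vowels /o/ and /a/, so it spirantizes to the fricative [v]. /b/ is a stop between vowels /a/ and /o/, so it spirantizes to the fricative [v]. /k/ is a stop between vowels /u/ and /u/, so it spirantizes to the fricative [x]. /d/ is a stop between vowels /i/ and /u/, so it spirantizes to the fricative [z]. /eobaboukufiduv/ → eovavouxufizuv.
Rule 3 (high vowel syncope): /u/ is a high vowel flanked by voiceless consonants /x/ and /f/, so it deletes. /eovavouxufizuv/ → eovavouxfizuv.
Rule 4 (degemination): no segment meets the environment; /eovavouxfizuv/ is unchanged.
Rule 5 (final devoicing): /v/ is a voiced obstruent in word-final position, so it devoices to [f]. /eovavouxfizuv/ → eovavouxfizuf.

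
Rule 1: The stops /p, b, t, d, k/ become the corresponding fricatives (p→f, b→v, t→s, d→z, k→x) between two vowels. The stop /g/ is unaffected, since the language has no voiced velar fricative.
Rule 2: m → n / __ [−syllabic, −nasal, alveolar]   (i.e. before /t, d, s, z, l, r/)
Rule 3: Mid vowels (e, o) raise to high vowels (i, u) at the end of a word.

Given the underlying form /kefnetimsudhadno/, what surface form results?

kefnesinsudhadnu

Rule 1 (intervocalic spirantization): /t/ is a stop between vowels /e/ and /i/, so it spirantizes to the fricative [s]. /kefnetimsudhadno/ → kefnesimsudhadno.
Rule 2 (nasal place assimilation): /m/ precedes the alveolar consonant /s/, so it assimilates in place to [n]. /kefnesimsudhadno/ → kefnesinsudhadno.
Rule 3 (final vowel raising): /o/ is a mid vowel in word-final position, so it raises to [u]. /kefnesinsudhadno/ → kefnesinsudhadnu.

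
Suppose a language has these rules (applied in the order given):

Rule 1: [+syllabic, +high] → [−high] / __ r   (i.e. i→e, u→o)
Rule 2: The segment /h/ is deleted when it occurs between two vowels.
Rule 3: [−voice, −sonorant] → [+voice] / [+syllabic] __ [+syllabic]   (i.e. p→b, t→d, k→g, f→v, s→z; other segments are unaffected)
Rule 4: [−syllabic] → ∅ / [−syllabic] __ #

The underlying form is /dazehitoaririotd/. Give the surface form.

Rule 1 (pre-rhotic lowering): /i/ is a high vowel immediately before /r/, so it lowers to [e]. /dazehitoaririotd/ → dazehitoareriotd.
Rule 2 (intervocalic h-deletion): /h/ occurs between vowels /e/ and /i/, so it deletes. /dazehitoareriotd/ → dazeitoareriotd.
Rule 3 (intervocalic voicing): /t/ is a voiceless obstruent between vowels /i/ and /o/, so it voices to [d]. /dazeitoareriotd/ → dazeidoareriotd.
Rule 4 (final cluster simplification): /d/ is the second consonant of a word-final cluster /td/, so it deletes. /dazeidoareriotd/ → dazeidoareriot.

dazeidoareriot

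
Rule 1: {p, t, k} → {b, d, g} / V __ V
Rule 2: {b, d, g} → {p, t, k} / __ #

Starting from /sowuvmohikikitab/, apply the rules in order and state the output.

sowuvmohigigidap

Rule 1 (intervocalic voicing): /k/ is a voiceless stop between vowels /i/ and /i/, so it voices to [g]. /k/ is a voiceless stop between vowels /i/ and /i/, so it voices to [g]. /t/ is a voiceless stop between vowels /i/ and /a/, so it voices to [d]. /sowuvmohikikitab/ → sowuvmohigigidab.
Rule 2 (final devoicing): /b/ is a voiced stop in word-final position, so it devoices to [p]. /sowuvmohigigidab/ → sowuvmohigigidap.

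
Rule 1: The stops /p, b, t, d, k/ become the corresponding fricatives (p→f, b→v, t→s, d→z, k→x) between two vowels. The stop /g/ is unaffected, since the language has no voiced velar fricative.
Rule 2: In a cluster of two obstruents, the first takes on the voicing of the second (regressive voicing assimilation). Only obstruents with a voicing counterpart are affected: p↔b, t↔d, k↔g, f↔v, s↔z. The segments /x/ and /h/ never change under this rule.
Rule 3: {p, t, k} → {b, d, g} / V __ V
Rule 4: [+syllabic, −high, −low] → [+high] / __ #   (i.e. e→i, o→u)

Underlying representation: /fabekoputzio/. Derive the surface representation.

favexofudziu

Rule 1 (intervocalic spirantization): /b/ is a stop between vowels /a/ and /e/, so it spirantizes to the fricative [v]. /k/ is a stop between vowels /e/ and /o/, so it spirantizes to the fricative [x]. /p/ is a stop between vowels /o/ and /u/, so it spirantizes to the fricative [f]. /fabekoputzio/ → favexofutzio.
Rule 2 (regressive voicing assimilation): /t/ precedes the voiced obstruent /z/, so it voices to [d] by assimilation. /favexofutzio/ → favexofudzio.
Rule 3 (intervocalic voicing): no segment meets the environment; /favexofudzio/ is unchanged.
Rule 4 (final vowel raising): /o/ is a mid vowel in word-final position, so it raises to [u]. /favexofudzio/ → favexofudziu.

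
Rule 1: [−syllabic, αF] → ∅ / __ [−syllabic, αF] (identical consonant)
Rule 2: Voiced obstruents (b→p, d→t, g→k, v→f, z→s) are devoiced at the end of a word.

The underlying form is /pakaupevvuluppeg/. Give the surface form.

pakaupevulupek

Rule 1 (degemination): /vv/ is a geminate; the first /v/ deletes. /pp/ is a geminate; the first /p/ deletes. /pakaupevvuluppeg/ → pakaupevulupeg.
Rule 2 (final devoicing): /g/ is a voiced obstruent in word-final position, so it devoices to [k]. /pakaupevulupeg/ → pakaupevulupek.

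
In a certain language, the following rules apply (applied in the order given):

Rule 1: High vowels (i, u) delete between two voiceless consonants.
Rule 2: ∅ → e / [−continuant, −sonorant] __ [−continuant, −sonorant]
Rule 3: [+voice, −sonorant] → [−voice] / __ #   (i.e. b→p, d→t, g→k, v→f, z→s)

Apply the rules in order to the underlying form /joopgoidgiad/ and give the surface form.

joopegoidegiat

Rule 1 (high vowel syncope): no segment meets the environment; /joopgoidgiad/ is unchanged.
Rule 2 (stop-cluster e-epenthesis): /p/ and /g/ form a stop–stop cluster, so [e] is inserted between them. /d/ and /g/ form a stop–stop cluster, so [e] is inserted between them. /joopgoidgiad/ → joopegoidegiad.
Rule 3 (final devoicing): /d/ is a voiced obstruent in word-final position, so it devoices to [t]. /joopegoidegiad/ → joopegoidegiat.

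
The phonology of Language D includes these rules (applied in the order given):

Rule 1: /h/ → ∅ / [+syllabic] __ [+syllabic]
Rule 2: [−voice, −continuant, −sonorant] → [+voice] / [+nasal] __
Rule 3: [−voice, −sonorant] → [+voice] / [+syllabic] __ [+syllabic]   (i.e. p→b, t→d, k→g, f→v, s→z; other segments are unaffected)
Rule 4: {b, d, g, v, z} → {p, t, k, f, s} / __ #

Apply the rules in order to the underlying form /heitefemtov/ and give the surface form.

Rule 1 (intervocalic h-deletion): no segment meets the environment; /heitefemtov/ is unchanged.
Rule 2 (post-nasal voicing): /t/ is a voiceless stop immediately after the nasal /m/, so it voices to [d]. /heitefemtov/ → heitefemdov.
Rule 3 (intervocalic voicing): /t/ is a voiceless obstruent between vowels /i/ and /e/, so it voices to [d]. /f/ is a voiceless obstruent between vowels /e/ and /e/, so it voices to [v]. /heitefemdov/ → heidevemdov.
Rule 4 (final devoicing): /v/ is a voiced obstruent in word-final position, so it devoices to [f]. /heidevemdov/ → heidevemdof.

heidevemdof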